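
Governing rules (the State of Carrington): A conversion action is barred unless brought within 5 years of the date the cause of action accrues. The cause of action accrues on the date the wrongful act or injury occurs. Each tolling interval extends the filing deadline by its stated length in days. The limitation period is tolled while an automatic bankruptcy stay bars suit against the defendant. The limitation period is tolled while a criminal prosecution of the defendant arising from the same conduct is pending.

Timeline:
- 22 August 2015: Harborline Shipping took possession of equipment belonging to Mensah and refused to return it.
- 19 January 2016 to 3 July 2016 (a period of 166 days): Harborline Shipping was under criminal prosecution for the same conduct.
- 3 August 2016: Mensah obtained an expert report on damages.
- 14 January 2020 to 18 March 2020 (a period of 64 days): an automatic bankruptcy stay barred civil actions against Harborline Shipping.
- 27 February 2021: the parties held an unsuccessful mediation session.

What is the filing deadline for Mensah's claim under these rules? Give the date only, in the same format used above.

The cause of action accrued on 22 August 2015, the date of the act.
5 years from 22 August 2015 is 22 August 2020.
Because the pending criminal prosecution ran from 19 January 2016 to 3 July 2016, the deadline is extended by 166 days to 4 February 2021.
Because the automatic bankruptcy stay ran from 14 January 2020 to 18 March 2020, the deadline is extended by 64 days to 9 April 2021.
Nothing else in the chronology tolls or restarts the period.

9 April 2021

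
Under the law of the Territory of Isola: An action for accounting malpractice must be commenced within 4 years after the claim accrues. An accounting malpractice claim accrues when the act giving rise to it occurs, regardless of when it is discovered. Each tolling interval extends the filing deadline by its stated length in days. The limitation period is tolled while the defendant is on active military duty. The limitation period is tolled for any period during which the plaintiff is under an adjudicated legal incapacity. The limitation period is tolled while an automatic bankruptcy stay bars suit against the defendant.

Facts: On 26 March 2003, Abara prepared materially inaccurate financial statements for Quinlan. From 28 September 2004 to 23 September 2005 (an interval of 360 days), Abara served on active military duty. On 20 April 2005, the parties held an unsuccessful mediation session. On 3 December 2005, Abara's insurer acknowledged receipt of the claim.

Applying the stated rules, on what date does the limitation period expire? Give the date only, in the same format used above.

The claim accrued on 26 March 2003, when the wrongful act occurred.
Adding the 4 years base period to 26 March 2003 gives a deadline of 26 March 2007, before any tolling.
The period was tolled for 360 days by the defendant's active military service (28 September 2004 to 23 September 2005), pushing the deadline to 20 March 2008.
The other events in the timeline have no effect on the limitation period under the stated rules.

20 March 2008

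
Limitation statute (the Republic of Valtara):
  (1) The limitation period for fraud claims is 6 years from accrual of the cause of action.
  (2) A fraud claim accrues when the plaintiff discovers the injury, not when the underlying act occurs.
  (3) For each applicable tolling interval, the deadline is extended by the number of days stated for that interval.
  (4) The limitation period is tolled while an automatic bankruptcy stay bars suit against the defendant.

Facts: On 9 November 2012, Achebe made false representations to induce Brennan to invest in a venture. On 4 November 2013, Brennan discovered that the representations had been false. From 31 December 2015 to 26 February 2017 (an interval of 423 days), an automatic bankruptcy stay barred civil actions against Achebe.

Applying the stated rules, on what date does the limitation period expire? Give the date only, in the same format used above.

Accrual is tied to discovery, so the period began on 4 November 2013 rather than on 9 November 2012 when the act occurred.
The untolled deadline — 6 years after 4 November 2013 — is 4 November 2019.
Because the automatic bankruptcy stay ran from 31 December 2015 to 26 February 2017, the deadline is extended by 423 days to 31 December 2020.

31 December 2020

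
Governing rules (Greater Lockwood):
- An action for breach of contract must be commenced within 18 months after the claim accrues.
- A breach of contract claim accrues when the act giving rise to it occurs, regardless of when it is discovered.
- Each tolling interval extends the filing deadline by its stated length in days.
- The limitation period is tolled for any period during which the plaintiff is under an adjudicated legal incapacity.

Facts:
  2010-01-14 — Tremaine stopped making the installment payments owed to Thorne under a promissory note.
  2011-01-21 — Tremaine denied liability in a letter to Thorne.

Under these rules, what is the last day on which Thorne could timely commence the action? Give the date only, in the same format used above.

2011-07-14

The claim accrued on 2010-01-14, when the wrongful act occurred.
The untolled deadline — 18 months after 2010-01-14 — is 2011-07-14.
Nothing else in the chronology tolls or restarts the period.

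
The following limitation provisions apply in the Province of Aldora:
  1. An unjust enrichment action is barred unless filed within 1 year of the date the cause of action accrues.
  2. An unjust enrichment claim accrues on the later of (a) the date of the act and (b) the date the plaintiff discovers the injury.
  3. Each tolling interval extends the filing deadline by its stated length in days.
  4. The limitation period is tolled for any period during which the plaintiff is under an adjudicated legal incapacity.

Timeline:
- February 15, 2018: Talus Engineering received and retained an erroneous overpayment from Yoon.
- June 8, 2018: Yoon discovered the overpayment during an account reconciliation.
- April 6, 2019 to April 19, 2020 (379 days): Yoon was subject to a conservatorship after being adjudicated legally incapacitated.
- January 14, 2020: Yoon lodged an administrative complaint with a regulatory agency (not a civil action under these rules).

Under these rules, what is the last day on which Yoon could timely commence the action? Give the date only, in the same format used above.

June 21, 2020

The claim accrued on June 8, 2018 — the later of the February 15, 2018 act and the June 8, 2018 discovery.
The untolled deadline — 1 year after June 8, 2018 — is June 8, 2019.
The period was tolled for 379 days by the plaintiff's legal incapacity (April 6, 2019 to April 19, 2020), pushing the deadline to June 21, 2020.
None of the other events listed affects the running of the period under the stated rules.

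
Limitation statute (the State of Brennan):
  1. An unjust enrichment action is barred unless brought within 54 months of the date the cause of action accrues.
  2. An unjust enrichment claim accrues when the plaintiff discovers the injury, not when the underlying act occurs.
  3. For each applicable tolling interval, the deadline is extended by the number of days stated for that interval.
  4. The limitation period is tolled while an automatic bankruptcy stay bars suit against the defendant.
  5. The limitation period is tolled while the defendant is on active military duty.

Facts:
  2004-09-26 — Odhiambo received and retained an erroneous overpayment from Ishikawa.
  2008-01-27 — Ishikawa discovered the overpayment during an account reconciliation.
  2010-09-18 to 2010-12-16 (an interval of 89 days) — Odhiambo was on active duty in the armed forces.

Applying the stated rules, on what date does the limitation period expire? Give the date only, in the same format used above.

2012-10-24

Under the discovery rule, the claim accrued on 2008-01-27, when Ishikawa discovered the injury — not on the 2004-09-26 date of the underlying act.
54 months from 2008-01-27 is 2012-07-27.
Because the defendant's active military service ran from 2010-09-18 to 2010-12-16, the deadline is extended by 89 days to 2012-10-24.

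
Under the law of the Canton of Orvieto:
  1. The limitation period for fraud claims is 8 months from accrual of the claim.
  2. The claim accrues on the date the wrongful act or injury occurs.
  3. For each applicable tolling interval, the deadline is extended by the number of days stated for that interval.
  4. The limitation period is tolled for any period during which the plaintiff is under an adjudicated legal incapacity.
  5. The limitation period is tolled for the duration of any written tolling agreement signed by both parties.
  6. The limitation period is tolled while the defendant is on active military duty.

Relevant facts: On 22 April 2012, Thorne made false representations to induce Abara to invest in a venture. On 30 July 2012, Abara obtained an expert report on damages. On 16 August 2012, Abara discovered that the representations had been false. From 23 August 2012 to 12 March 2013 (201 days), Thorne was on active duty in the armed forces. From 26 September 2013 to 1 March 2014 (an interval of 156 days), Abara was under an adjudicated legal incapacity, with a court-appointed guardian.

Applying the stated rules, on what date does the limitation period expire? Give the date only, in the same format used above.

Because the rule ties accrual to occurrence, the claim accrued on 22 April 2012, not on the 16 August 2012 discovery date.
8 months from 22 April 2012 is 22 December 2012.
The defendant's active military service from 23 August 2012 to 12 March 2013 tolled the period for 201 days, extending the deadline to 11 July 2013.
The plaintiff's legal incapacity starting 26 September 2013 came too late — the period had run on 11 July 2013 — and so does not extend the deadline.
The other events in the timeline have no effect on the limitation period under the stated rules.

11 July 2013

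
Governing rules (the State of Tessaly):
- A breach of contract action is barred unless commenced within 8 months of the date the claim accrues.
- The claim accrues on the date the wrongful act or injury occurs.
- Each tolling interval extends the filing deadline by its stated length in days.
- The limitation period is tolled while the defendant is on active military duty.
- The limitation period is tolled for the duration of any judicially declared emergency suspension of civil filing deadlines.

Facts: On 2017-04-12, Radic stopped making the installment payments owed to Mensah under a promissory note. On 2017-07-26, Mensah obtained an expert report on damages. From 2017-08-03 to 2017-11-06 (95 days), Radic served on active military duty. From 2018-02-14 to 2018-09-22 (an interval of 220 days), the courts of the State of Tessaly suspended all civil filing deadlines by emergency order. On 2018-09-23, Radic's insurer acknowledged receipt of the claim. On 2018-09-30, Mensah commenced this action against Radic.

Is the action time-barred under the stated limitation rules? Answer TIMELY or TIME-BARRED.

TIMELY

The claim accrued on 2017-04-12, when the wrongful act occurred.
The untolled deadline — 8 months after 2017-04-12 — is 2017-12-12.
The defendant's active military service from 2017-08-03 to 2017-11-06 tolled the period for 95 days, extending the deadline to 2018-03-17.
Because the emergency suspension of filing deadlines ran from 2018-02-14 to 2018-09-22, the deadline is extended by 220 days to 2018-10-23.
The other events in the timeline have no effect on the limitation period under the stated rules.
Filing on 2018-09-30 beat the 2018-10-23 deadline — the action is timely.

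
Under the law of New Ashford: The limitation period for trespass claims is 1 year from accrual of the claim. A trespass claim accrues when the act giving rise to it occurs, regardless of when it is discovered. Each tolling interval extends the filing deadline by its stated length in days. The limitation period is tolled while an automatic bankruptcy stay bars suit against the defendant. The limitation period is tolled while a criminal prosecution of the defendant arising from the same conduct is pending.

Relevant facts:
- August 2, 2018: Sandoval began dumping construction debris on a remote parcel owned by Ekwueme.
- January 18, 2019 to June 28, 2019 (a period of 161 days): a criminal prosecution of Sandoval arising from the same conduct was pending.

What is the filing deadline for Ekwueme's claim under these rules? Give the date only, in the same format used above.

January 10, 2020

The claim accrued on August 2, 2018, the date of the act.
1 year from August 2, 2018 is August 2, 2019.
Because the pending criminal prosecution ran from January 18, 2019 to June 28, 2019, the deadline is extended by 161 days to January 10, 2020.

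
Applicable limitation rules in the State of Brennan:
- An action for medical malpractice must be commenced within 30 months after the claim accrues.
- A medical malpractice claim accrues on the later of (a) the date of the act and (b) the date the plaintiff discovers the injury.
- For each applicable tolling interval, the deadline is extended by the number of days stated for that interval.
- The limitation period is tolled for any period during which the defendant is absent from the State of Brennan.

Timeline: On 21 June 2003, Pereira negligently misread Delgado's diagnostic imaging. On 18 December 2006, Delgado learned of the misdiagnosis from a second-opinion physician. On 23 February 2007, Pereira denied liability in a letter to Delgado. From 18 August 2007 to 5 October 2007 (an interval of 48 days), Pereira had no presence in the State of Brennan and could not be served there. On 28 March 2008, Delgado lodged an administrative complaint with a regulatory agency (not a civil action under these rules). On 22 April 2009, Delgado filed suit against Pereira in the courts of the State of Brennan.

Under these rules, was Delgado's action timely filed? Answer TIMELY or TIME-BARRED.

Taking the later of the act (21 June 2003) and discovery (18 December 2006), the claim accrued on 18 December 2006.
30 months from 18 December 2006 is 18 June 2009.
The defendant's absence from the jurisdiction from 18 August 2007 to 5 October 2007 tolled the period for 48 days, extending the deadline to 5 August 2009.
Nothing else in the chronology tolls or restarts the period.
Filing on 22 April 2009 beat the 5 August 2009 deadline — the action is timely.

TIMELY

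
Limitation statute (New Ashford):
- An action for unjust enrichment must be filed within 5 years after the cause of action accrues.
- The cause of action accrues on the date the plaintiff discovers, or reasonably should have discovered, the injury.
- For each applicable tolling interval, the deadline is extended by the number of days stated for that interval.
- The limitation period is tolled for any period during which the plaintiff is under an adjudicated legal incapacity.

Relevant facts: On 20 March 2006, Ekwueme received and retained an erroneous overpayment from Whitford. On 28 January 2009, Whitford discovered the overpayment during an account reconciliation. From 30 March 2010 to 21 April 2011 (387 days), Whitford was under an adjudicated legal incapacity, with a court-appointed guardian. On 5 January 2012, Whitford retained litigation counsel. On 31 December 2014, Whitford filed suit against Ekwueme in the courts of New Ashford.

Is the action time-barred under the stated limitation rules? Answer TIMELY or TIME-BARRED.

TIMELY

Accrual is tied to discovery, so the period began on 28 January 2009 rather than on 20 March 2006 when the act occurred.
Adding the 5 years base period to 28 January 2009 gives a deadline of 28 January 2014, before any tolling.
The period was tolled for 387 days by the plaintiff's legal incapacity (30 March 2010 to 21 April 2011), pushing the deadline to 19 February 2015.
Nothing else in the chronology tolls or restarts the period.
Filing on 31 December 2014 beat the 19 February 2015 deadline — the action is timely.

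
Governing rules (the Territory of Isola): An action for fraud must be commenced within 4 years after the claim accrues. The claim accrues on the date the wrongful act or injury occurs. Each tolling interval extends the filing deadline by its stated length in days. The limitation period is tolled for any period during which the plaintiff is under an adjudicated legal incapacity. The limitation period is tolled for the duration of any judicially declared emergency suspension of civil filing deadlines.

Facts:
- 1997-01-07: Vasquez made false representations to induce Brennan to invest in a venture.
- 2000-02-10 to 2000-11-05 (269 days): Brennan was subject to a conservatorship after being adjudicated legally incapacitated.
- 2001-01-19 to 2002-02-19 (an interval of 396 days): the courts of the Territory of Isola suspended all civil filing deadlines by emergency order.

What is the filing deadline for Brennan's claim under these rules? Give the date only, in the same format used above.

The claim accrued on 1997-01-07, when the wrongful act occurred.
Adding the 4 years base period to 1997-01-07 gives a deadline of 2001-01-07, before any tolling.
The period was tolled for 269 days by the plaintiff's legal incapacity (2000-02-10 to 2000-11-05), pushing the deadline to 2001-10-03.
The emergency suspension of filing deadlines from 2001-01-19 to 2002-02-19 tolled the period for 396 days, extending the deadline to 2002-11-03.

2002-11-03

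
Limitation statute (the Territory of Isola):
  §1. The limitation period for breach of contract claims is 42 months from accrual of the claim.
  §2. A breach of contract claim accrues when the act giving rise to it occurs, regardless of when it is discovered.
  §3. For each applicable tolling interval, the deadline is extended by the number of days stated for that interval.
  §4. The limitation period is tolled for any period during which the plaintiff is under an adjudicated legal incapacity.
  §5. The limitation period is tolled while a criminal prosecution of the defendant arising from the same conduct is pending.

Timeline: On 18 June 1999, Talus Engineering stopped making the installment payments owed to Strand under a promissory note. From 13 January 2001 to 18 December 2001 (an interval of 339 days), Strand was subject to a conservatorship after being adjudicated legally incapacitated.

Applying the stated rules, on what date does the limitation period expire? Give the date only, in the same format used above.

The claim accrued on 18 June 1999, when the wrongful act occurred.
Adding the 42 months base period to 18 June 1999 gives a deadline of 18 December 2002, before any tolling.
The plaintiff's legal incapacity from 13 January 2001 to 18 December 2001 tolled the period for 339 days, extending the deadline to 22 November 2003.

22 November 2003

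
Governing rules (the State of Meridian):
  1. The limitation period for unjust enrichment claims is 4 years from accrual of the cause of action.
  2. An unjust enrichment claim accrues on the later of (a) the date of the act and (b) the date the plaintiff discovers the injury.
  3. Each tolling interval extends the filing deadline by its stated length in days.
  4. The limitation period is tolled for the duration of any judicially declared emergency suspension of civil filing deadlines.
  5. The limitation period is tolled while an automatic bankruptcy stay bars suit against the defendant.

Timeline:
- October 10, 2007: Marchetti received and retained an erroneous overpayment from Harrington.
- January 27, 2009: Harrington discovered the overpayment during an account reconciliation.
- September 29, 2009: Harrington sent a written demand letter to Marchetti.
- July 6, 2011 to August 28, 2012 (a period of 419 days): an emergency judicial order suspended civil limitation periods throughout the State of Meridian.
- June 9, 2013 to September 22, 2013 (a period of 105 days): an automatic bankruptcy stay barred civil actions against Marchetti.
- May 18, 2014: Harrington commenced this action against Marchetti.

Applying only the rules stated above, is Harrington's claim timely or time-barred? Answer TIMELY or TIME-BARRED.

Taking the later of the act (October 10, 2007) and discovery (January 27, 2009), the claim accrued on January 27, 2009.
4 years from January 27, 2009 is January 27, 2013.
The emergency suspension of filing deadlines from July 6, 2011 to August 28, 2012 tolled the period for 419 days, extending the deadline to March 22, 2014.
The period was tolled for 105 days by the automatic bankruptcy stay (June 9, 2013 to September 22, 2013), pushing the deadline to July 5, 2014.
None of the other events listed affects the running of the period under the stated rules.
Harrington filed on May 18, 2014, before the July 5, 2014 deadline, so the action is timely.

TIMELY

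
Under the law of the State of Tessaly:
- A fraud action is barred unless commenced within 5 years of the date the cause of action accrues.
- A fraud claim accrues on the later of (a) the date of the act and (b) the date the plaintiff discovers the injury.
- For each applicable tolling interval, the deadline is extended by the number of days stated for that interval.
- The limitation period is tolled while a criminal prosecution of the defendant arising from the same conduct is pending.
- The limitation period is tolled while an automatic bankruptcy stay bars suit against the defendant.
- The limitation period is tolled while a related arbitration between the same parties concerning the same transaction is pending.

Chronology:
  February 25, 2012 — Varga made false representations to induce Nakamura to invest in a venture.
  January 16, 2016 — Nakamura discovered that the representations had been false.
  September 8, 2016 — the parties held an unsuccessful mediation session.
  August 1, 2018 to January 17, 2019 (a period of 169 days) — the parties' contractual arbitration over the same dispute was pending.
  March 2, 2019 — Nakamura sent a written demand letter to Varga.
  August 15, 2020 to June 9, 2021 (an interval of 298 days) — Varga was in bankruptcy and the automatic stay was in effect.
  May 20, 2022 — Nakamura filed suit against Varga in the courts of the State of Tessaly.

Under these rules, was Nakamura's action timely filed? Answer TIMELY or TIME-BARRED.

TIME-BARRED

Taking the later of the act (February 25, 2012) and discovery (January 16, 2016), the claim accrued on January 16, 2016.
5 years from January 16, 2016 is January 16, 2021.
The pending related arbitration from August 1, 2018 to January 17, 2019 tolled the period for 169 days, extending the deadline to July 4, 2021.
Because the automatic bankruptcy stay ran from August 15, 2020 to June 9, 2021, the deadline is extended by 298 days to April 28, 2022.
None of the other events listed affects the running of the period under the stated rules.
Nakamura filed on May 20, 2022, after the April 28, 2022 deadline, so the action is time-barred.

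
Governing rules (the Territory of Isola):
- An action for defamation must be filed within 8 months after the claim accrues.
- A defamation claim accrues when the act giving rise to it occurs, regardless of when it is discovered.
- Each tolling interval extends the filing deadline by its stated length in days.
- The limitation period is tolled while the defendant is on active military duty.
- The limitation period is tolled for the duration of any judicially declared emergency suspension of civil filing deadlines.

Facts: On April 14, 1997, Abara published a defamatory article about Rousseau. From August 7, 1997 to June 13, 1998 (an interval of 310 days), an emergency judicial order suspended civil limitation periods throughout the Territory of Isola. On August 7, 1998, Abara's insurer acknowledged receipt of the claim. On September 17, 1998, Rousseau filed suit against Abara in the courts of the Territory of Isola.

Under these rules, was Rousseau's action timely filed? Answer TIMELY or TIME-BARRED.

The claim accrued on April 14, 1997, when the wrongful act occurred.
Adding the 8 months base period to April 14, 1997 gives a deadline of December 14, 1997, before any tolling.
Because the emergency suspension of filing deadlines ran from August 7, 1997 to June 13, 1998, the deadline is extended by 310 days to October 20, 1998.
Nothing else in the chronology tolls or restarts the period.
Rousseau filed on September 17, 1998, before the October 20, 1998 deadline, so the action is timely.

TIMELY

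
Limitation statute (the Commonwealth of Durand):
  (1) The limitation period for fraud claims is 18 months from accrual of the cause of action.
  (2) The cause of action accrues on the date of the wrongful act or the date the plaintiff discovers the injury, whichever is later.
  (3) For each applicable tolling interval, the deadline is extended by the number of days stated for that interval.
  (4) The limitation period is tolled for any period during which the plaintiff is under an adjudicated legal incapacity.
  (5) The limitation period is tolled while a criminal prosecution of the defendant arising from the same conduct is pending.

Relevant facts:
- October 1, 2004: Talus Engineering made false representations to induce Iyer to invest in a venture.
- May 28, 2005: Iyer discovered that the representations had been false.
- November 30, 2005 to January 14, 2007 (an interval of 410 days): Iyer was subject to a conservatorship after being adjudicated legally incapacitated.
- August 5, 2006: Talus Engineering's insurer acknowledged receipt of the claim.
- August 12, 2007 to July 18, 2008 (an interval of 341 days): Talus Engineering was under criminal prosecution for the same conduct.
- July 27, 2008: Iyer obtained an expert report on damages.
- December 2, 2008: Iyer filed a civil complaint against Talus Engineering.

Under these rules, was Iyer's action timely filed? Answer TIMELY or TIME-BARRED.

The claim accrued on May 28, 2005 — the later of the October 1, 2004 act and the May 28, 2005 discovery.
Adding the 18 months base period to May 28, 2005 gives a deadline of November 28, 2006, before any tolling.
The period was tolled for 410 days by the plaintiff's legal incapacity (November 30, 2005 to January 14, 2007), pushing the deadline to January 12, 2008.
The period was tolled for 341 days by the pending criminal prosecution (August 12, 2007 to July 18, 2008), pushing the deadline to December 18, 2008.
Nothing else in the chronology tolls or restarts the period.
Iyer filed on December 2, 2008, before the December 18, 2008 deadline, so the action is timely.

TIMELY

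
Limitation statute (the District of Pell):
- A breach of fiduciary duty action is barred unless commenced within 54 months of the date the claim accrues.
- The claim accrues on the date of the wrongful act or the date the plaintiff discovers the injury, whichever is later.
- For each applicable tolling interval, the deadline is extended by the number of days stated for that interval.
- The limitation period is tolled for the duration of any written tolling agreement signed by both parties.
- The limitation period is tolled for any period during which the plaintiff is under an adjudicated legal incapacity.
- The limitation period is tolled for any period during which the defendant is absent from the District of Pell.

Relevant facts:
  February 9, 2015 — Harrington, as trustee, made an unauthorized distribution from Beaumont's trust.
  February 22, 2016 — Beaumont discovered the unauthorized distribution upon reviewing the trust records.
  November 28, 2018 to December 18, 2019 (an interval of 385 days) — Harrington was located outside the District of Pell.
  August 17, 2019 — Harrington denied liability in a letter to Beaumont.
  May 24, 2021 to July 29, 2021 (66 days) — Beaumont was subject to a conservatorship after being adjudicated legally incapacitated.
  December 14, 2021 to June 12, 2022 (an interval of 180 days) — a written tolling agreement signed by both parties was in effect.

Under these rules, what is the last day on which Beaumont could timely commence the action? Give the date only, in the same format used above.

November 16, 2021

Because discovery on February 22, 2016 post-dates the February 9, 2015 act, accrual under the later-of rule falls on February 22, 2016.
54 months from February 22, 2016 is August 22, 2020.
Because the defendant's absence from the jurisdiction ran from November 28, 2018 to December 18, 2019, the deadline is extended by 385 days to September 11, 2021.
Because the plaintiff's legal incapacity ran from May 24, 2021 to July 29, 2021, the deadline is extended by 66 days to November 16, 2021.
The written tolling agreement starting December 14, 2021 came too late — the period had run on November 16, 2021 — and so does not extend the deadline.
The other events in the timeline have no effect on the limitation period under the stated rules.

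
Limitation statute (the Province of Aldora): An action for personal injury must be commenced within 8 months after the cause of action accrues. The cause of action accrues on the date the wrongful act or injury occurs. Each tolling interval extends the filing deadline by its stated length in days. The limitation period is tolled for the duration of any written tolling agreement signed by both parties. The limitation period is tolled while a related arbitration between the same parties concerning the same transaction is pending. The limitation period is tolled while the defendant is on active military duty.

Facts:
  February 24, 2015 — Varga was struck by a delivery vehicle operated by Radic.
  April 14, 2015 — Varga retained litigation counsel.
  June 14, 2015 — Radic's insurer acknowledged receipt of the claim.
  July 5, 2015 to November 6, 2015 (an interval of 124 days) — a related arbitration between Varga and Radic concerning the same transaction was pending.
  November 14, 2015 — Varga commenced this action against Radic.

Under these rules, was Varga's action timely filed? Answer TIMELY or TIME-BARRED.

TIMELY

The claim accrued on February 24, 2015, when the wrongful act occurred.
8 months from February 24, 2015 is October 24, 2015.
The period was tolled for 124 days by the pending related arbitration (July 5, 2015 to November 6, 2015), pushing the deadline to February 25, 2016.
None of the other events listed affects the running of the period under the stated rules.
Varga filed on November 14, 2015, before the February 25, 2016 deadline, so the action is timely.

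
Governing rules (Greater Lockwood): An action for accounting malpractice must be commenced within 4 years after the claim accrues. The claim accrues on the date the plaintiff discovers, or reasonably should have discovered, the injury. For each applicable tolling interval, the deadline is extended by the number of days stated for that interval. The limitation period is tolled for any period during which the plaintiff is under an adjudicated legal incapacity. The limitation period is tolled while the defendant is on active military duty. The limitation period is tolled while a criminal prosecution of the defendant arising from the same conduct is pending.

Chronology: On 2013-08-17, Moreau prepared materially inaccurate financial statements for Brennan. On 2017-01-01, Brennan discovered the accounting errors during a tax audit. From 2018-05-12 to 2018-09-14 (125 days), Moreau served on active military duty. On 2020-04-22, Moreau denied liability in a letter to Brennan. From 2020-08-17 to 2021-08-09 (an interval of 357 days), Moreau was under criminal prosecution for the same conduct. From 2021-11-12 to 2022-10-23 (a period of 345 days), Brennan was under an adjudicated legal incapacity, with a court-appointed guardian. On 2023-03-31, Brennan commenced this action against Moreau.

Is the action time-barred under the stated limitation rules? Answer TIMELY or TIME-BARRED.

The claim did not accrue until Brennan discovered the injury on 2017-01-01; the 2013-08-17 act date does not start the clock under the stated rule.
4 years from 2017-01-01 is 2021-01-01.
Because the defendant's active military service ran from 2018-05-12 to 2018-09-14, the deadline is extended by 125 days to 2021-05-06.
Because the pending criminal prosecution ran from 2020-08-17 to 2021-08-09, the deadline is extended by 357 days to 2022-04-28.
The period was tolled for 345 days by the plaintiff's legal incapacity (2021-11-12 to 2022-10-23), pushing the deadline to 2023-04-08.
The other events in the timeline have no effect on the limitation period under the stated rules.
The 2023-03-31 filing precedes the 2023-04-08 deadline; the claim is timely.

TIMELY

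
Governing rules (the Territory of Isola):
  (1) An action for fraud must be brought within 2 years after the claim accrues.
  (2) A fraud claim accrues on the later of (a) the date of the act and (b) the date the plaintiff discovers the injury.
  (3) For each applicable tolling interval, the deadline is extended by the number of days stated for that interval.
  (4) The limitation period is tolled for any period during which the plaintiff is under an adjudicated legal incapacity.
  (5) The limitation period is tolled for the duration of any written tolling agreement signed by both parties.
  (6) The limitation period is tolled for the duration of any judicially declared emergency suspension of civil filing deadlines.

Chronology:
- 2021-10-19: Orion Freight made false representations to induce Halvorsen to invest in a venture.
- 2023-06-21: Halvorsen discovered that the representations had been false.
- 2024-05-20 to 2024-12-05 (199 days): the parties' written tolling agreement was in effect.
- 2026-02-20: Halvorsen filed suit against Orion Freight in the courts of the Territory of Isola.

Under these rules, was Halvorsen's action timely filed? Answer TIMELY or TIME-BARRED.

TIME-BARRED

The claim accrued on 2023-06-21 — the later of the 2021-10-19 act and the 2023-06-21 discovery.
2 years from 2023-06-21 is 2025-06-21.
The period was tolled for 199 days by the written tolling agreement (2024-05-20 to 2024-12-05), pushing the deadline to 2026-01-06.
Filing on 2026-02-20 missed the 2026-01-06 deadline — the action is time-barred.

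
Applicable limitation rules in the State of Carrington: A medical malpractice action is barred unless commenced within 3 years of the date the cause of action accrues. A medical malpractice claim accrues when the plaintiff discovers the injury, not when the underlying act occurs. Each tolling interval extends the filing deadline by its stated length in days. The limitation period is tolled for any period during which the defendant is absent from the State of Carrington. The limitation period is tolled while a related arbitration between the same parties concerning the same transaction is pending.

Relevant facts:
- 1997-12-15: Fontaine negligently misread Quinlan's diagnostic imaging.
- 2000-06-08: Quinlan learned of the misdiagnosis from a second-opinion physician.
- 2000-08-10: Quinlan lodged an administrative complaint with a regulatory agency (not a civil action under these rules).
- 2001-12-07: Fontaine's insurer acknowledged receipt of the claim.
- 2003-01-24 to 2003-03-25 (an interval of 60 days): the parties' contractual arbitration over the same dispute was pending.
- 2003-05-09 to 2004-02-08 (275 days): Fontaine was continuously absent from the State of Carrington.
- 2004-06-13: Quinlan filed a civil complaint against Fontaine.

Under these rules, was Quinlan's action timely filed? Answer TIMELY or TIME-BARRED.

Under the discovery rule, the claim accrued on 2000-06-08, when Quinlan discovered the injury — not on the 1997-12-15 date of the underlying act.
The untolled deadline — 3 years after 2000-06-08 — is 2003-06-08.
The period was tolled for 60 days by the pending related arbitration (2003-01-24 to 2003-03-25), pushing the deadline to 2003-08-07.
Because the defendant's absence from the jurisdiction ran from 2003-05-09 to 2004-02-08, the deadline is extended by 275 days to 2004-05-08.
None of the other events listed affects the running of the period under the stated rules.
Quinlan filed on 2004-06-13, after the 2004-05-08 deadline, so the action is time-barred.

TIME-BARRED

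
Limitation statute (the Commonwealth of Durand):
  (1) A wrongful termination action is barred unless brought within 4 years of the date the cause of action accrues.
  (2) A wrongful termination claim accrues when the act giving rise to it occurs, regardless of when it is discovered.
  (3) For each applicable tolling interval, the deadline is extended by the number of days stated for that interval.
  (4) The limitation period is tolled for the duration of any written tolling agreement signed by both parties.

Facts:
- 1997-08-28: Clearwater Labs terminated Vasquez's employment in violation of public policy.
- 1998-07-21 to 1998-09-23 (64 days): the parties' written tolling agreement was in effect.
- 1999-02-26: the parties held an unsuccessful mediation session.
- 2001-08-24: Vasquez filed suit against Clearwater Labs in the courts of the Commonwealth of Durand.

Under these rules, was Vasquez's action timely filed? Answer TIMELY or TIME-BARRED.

TIMELY

The limitation period began to run on 1997-08-28.
Adding the 4 years base period to 1997-08-28 gives a deadline of 2001-08-28, before any tolling.
The period was tolled for 64 days by the written tolling agreement (1998-07-21 to 1998-09-23), pushing the deadline to 2001-10-31.
None of the other events listed affects the running of the period under the stated rules.
The 2001-08-24 filing precedes the 2001-10-31 deadline; the claim is timely.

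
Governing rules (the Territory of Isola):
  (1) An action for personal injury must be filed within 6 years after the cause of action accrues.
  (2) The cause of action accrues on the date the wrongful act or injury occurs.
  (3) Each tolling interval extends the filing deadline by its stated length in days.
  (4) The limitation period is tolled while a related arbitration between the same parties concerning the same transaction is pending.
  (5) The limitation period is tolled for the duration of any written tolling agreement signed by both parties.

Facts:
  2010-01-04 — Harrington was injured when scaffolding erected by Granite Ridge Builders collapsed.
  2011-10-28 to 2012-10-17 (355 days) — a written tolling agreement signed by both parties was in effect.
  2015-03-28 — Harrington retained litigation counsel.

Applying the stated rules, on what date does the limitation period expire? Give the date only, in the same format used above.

2016-12-24

The claim accrued on 2010-01-04, when the wrongful act occurred.
Adding the 6 years base period to 2010-01-04 gives a deadline of 2016-01-04, before any tolling.
Because the written tolling agreement ran from 2011-10-28 to 2012-10-17, the deadline is extended by 355 days to 2016-12-24.
Nothing else in the chronology tolls or restarts the period.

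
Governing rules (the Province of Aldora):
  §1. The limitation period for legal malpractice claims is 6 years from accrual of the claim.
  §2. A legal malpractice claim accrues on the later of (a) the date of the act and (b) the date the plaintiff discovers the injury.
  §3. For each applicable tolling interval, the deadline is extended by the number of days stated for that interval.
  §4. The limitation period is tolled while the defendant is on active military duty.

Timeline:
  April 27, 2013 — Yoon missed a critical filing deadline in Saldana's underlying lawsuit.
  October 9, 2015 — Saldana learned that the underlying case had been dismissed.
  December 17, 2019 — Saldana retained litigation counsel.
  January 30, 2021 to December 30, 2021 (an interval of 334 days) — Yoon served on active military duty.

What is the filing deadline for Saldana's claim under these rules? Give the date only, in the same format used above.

September 8, 2022

The claim accrued on October 9, 2015 — the later of the April 27, 2013 act and the October 9, 2015 discovery.
Adding the 6 years base period to October 9, 2015 gives a deadline of October 9, 2021, before any tolling.
Because the defendant's active military service ran from January 30, 2021 to December 30, 2021, the deadline is extended by 334 days to September 8, 2022.
The other events in the timeline have no effect on the limitation period under the stated rules.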